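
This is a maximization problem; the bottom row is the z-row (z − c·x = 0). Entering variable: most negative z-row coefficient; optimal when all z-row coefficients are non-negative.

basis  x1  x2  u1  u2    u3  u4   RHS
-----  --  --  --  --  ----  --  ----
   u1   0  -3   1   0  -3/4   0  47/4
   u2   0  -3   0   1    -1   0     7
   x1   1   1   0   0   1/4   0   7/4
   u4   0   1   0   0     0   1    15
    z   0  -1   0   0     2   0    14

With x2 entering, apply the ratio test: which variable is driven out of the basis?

Column x2 entries and ratios — u1: -3 ≤ 0, skip; u2: -3 ≤ 0, skip; x1: (7/4)/1 = 7/4; u4: 15/1 = 15.
Smallest ratio is 7/4 in the row of x1, so x1 leaves.

x1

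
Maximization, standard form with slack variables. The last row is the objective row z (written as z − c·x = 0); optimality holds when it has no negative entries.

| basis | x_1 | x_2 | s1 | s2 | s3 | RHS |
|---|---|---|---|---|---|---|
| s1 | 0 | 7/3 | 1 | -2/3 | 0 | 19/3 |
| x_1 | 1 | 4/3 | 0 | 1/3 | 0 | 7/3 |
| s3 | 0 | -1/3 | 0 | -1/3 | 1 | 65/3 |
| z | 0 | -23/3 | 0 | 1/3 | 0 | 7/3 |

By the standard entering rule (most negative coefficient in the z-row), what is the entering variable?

x_2

Negative z-row entries: x_2: -23/3.
The most negative is -23/3 in column x_2, so x_2 enters.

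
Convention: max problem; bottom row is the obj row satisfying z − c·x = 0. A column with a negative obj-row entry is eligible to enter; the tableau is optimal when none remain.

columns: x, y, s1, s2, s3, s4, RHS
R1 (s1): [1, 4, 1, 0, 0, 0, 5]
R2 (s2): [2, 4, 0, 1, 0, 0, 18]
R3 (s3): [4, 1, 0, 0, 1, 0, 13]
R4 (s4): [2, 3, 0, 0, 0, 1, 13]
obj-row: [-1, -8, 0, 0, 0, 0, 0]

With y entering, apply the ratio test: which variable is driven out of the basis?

s1

Column y entries and ratios — s1: 5/4 = 5/4; s2: 18/4 = 9/2; s3: 13/1 = 13; s4: 13/3 = 13/3.
Smallest ratio is 5/4 in the row of s1, so s1 leaves.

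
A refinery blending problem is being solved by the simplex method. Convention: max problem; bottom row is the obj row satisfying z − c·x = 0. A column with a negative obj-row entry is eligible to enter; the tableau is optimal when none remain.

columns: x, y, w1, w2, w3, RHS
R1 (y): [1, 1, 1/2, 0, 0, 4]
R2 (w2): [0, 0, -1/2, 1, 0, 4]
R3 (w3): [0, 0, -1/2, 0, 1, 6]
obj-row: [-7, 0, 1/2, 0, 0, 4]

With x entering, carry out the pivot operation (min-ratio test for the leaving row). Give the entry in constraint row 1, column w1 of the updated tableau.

Ratio test on column x — row 1: 4/1 = 4; row 2: entry 0 ≤ 0; row 3: entry 0 ≤ 0. Minimum is 4 at row 1 (y leaves); pivot element 1.
Divide row 1 by 1; eliminate column x from the other rows.
In the new row 1, the w1 entry is the old entry divided by the pivot: (1/2)/1 = 1/2.

1/2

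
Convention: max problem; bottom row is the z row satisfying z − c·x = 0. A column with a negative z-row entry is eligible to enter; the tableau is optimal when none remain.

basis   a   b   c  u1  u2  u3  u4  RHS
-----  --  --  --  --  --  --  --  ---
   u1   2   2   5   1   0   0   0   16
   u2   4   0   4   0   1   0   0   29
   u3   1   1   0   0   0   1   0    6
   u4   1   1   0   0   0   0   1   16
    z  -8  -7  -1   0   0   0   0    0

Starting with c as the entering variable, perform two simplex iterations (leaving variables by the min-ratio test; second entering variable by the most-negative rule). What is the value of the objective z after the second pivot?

244/5

Ratio test on column c — row 1: 16/5 = 16/5; row 2: 29/4 = 29/4; row 3: entry 0 ≤ 0; row 4: entry 0 ≤ 0. Minimum is 16/5 at row 1 (u1 leaves); pivot element 5.
Pivot on row 1; the z-row RHS becomes 0 − (-1)·(16/5) = 16/5.
Next entering variable (most negative z-row entry -38/5): a.
Ratio test on column a — row 1: (16/5)/(2/5) = 8; row 2: (81/5)/(12/5) = 27/4; row 3: 6/1 = 6; row 4: 16/1 = 16. Minimum is 6 at row 3 (u3 leaves); pivot element 1.
After the second pivot the z-row RHS is 16/5 − (-38/5)·6 = 244/5.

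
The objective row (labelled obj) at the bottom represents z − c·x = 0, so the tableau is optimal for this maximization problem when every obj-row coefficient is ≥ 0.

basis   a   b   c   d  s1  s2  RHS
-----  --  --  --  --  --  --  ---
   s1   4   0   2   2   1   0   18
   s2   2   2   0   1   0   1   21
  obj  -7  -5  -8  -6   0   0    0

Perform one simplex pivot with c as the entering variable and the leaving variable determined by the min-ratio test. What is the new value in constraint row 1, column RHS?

9

Ratio test on column c — row 1: 18/2 = 9; row 2: entry 0 ≤ 0. Minimum is 9 at row 1 (s1 leaves); pivot element 2.
Divide row 1 by 2; eliminate column c from the other rows.
In the new row 1, the RHS entry is the old entry divided by the pivot: 18/2 = 9.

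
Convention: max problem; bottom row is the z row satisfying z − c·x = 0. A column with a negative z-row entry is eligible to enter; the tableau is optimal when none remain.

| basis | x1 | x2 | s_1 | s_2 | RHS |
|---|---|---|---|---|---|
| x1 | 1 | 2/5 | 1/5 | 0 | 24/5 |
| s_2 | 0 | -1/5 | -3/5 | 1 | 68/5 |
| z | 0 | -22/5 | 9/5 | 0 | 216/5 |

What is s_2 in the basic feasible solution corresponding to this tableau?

s_2 is basic (row 2); its value is the RHS of that row, 68/5.

68/5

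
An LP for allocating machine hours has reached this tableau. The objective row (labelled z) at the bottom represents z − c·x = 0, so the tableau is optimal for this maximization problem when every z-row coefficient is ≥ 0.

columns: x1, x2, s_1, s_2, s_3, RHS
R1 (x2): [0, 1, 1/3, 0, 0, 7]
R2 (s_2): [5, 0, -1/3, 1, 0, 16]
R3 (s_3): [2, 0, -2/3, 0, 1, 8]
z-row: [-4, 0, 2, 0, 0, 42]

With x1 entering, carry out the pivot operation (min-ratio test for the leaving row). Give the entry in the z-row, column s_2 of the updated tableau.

Ratio test on column x1 — row 1: entry 0 ≤ 0; row 2: 16/5 = 16/5; row 3: 8/2 = 4. Minimum is 16/5 at row 2 (s_2 leaves); pivot element 5.
Divide row 2 by 5; eliminate column x1 from the other rows.
z-row update in column s_2: 0 − (-4)·(1/5) = 4/5.

4/5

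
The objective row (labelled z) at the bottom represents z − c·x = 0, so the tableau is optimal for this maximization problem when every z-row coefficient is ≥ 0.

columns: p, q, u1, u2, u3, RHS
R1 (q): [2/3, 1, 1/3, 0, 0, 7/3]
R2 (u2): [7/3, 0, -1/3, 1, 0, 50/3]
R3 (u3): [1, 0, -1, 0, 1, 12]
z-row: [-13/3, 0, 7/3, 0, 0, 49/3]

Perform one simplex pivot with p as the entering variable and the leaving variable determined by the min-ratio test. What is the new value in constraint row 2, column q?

Ratio test on column p — row 1: (7/3)/(2/3) = 7/2; row 2: (50/3)/(7/3) = 50/7; row 3: 12/1 = 12. Minimum is 7/2 at row 1 (q leaves); pivot element 2/3.
Divide row 1 by 2/3; eliminate column p from the other rows.
Row 2 update in column q: 0 − (7/3)·(3/2) = -7/2.

-7/2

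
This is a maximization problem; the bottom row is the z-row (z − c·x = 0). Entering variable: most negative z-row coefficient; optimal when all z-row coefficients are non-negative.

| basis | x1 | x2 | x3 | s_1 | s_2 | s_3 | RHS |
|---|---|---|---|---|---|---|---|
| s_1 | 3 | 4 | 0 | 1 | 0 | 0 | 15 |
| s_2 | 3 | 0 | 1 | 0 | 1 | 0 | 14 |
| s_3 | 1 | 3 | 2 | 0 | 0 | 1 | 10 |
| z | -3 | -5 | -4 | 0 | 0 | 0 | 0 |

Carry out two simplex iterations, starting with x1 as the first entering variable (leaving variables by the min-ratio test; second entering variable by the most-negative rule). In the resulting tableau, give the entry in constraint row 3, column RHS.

55/12

Ratio test on column x1 — row 1: 15/3 = 5; row 2: 14/3 = 14/3; row 3: 10/1 = 10. Minimum is 14/3 at row 2 (s_2 leaves); pivot element 3.
Divide row 2 by 3; eliminate column x1 from the other rows.
Second iteration: most negative z-row entry is -5 in column x2, so x2 enters.
Ratio test on column x2 — row 1: 1/4 = 1/4; row 2: entry 0 ≤ 0; row 3: (16/3)/3 = 16/9. Minimum is 1/4 at row 1 (s_1 leaves); pivot element 4.
Divide row 1 by 4; eliminate column x2 from the other rows.
After both pivots, the entry at constraint row 3, column RHS is 55/12.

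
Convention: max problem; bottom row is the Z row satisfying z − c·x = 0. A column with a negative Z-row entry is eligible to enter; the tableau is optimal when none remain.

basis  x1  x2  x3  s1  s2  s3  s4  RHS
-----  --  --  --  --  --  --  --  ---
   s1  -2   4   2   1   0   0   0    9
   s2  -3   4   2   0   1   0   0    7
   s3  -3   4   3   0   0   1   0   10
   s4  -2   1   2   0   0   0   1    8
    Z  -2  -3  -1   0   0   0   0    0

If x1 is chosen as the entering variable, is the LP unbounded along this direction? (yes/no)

Every constraint-row entry in column x1 is ≤ 0, so increasing x1 is unbounded.

yes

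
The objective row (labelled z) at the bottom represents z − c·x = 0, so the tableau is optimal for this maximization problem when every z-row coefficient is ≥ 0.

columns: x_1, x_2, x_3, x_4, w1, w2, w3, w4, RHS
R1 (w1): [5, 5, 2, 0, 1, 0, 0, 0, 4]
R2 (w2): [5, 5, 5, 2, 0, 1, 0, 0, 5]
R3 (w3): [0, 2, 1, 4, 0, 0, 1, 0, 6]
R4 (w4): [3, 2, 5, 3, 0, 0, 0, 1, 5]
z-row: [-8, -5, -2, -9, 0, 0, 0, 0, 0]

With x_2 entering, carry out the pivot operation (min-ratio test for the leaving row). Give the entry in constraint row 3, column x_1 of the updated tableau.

Ratio test on column x_2 — row 1: 4/5 = 4/5; row 2: 5/5 = 1; row 3: 6/2 = 3; row 4: 5/2 = 5/2. Minimum is 4/5 at row 1 (w1 leaves); pivot element 5.
Divide row 1 by 5; eliminate column x_2 from the other rows.
Row 3 update in column x_1: 0 − 2·1 = -2.

-2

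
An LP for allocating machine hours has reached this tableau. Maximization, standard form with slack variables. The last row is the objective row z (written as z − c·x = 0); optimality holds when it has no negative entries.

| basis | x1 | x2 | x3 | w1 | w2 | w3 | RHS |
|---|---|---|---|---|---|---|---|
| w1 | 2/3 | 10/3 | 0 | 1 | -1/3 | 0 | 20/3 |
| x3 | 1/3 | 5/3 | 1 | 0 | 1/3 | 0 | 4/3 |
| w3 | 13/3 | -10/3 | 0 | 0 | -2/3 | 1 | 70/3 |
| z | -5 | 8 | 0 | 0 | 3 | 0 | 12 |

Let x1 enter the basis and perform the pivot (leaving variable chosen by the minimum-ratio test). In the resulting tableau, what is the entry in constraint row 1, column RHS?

Ratio test on column x1 — row 1: (20/3)/(2/3) = 10; row 2: (4/3)/(1/3) = 4; row 3: (70/3)/(13/3) = 70/13. Minimum is 4 at row 2 (x3 leaves); pivot element 1/3.
Divide row 2 by 1/3; eliminate column x1 from the other rows.
Row 1 update in column RHS: 20/3 − (2/3)·4 = 4.

4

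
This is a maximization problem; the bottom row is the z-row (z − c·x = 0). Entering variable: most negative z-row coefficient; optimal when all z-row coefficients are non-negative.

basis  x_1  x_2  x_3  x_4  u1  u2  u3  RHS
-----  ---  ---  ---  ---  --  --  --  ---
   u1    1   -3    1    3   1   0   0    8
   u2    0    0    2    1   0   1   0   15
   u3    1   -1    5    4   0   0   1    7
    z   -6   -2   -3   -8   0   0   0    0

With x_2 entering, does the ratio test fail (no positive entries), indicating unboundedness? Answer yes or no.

Every constraint-row entry in column x_2 is ≤ 0, so increasing x_2 is unbounded.

yes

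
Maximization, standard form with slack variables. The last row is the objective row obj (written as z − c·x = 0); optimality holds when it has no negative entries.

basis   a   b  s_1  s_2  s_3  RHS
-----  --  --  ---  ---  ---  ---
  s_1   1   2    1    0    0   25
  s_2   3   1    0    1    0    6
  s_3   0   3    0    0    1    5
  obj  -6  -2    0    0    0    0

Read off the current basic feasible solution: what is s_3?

s_3 is basic (row 3); its value is the RHS of that row, 5.

5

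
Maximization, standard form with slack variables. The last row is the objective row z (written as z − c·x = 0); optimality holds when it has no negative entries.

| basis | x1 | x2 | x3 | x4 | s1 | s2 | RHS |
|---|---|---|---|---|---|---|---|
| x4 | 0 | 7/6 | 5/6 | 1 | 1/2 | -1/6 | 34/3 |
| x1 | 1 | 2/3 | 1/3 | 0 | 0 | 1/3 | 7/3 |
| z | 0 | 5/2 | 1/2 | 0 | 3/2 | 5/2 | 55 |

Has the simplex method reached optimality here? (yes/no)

yes

Every z-row coefficient is ≥ 0, so the tableau is optimal.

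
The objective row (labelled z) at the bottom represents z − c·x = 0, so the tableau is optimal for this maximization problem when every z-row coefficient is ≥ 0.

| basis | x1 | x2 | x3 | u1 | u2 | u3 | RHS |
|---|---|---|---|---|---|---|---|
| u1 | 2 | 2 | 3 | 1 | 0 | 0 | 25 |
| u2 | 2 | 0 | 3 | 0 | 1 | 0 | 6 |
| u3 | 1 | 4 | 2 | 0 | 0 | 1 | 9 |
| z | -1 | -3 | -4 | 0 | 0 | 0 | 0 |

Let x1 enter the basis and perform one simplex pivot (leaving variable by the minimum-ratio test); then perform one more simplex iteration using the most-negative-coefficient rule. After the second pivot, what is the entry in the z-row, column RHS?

Ratio test on column x1 — row 1: 25/2 = 25/2; row 2: 6/2 = 3; row 3: 9/1 = 9. Minimum is 3 at row 2 (u2 leaves); pivot element 2.
Divide row 2 by 2; eliminate column x1 from the other rows.
Second iteration: most negative z-row entry is -3 in column x2, so x2 enters.
Ratio test on column x2 — row 1: 19/2 = 19/2; row 2: entry 0 ≤ 0; row 3: 6/4 = 3/2. Minimum is 3/2 at row 3 (u3 leaves); pivot element 4.
Divide row 3 by 4; eliminate column x2 from the other rows.
After both pivots, the entry at the z-row, column RHS is 15/2.

15/2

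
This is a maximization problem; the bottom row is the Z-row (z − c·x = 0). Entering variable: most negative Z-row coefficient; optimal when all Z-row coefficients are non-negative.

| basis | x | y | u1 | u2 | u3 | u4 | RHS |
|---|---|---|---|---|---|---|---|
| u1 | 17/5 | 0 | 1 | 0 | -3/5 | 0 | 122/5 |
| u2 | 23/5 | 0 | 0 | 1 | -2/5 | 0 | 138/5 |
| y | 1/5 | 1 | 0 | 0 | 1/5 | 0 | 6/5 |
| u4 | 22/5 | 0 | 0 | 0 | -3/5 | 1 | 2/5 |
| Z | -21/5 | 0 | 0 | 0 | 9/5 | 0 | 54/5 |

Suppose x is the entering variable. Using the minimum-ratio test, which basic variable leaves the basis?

Column x entries and ratios — u1: (122/5)/(17/5) = 122/17; u2: (138/5)/(23/5) = 6; y: (6/5)/(1/5) = 6; u4: (2/5)/(22/5) = 1/11.
Smallest ratio is 1/11 in the row of u4, so u4 leaves.

u4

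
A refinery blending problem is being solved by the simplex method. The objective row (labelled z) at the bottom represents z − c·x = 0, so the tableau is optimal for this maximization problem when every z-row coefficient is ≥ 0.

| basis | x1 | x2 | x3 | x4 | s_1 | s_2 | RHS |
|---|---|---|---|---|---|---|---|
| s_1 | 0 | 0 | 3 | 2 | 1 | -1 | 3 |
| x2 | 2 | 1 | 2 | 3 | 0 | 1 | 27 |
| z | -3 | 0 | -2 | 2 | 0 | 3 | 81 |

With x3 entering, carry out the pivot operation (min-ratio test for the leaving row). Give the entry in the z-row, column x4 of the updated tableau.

Ratio test on column x3 — row 1: 3/3 = 1; row 2: 27/2 = 27/2. Minimum is 1 at row 1 (s_1 leaves); pivot element 3.
Divide row 1 by 3; eliminate column x3 from the other rows.
z-row update in column x4: 2 − (-2)·(2/3) = 10/3.

10/3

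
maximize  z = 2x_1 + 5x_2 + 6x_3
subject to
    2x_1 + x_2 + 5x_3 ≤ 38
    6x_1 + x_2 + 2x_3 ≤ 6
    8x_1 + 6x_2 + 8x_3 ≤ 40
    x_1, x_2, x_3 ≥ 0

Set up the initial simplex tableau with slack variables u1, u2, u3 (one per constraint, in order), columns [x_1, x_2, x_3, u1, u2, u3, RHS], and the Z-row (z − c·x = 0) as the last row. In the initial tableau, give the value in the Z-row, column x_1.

The Z-row carries the negated objective coefficients: the x_1 entry is -2.

-2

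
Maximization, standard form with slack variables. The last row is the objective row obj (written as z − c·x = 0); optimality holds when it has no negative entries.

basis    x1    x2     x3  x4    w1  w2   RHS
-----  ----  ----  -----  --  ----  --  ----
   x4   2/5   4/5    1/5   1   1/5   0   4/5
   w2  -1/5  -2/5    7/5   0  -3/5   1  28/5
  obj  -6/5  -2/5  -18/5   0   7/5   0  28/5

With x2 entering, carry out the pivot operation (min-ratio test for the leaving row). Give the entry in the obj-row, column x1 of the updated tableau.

-1

Ratio test on column x2 — row 1: (4/5)/(4/5) = 1; row 2: entry -2/5 ≤ 0. Minimum is 1 at row 1 (x4 leaves); pivot element 4/5.
Divide row 1 by 4/5; eliminate column x2 from the other rows.
obj-row update in column x1: -6/5 − (-2/5)·(1/2) = -1.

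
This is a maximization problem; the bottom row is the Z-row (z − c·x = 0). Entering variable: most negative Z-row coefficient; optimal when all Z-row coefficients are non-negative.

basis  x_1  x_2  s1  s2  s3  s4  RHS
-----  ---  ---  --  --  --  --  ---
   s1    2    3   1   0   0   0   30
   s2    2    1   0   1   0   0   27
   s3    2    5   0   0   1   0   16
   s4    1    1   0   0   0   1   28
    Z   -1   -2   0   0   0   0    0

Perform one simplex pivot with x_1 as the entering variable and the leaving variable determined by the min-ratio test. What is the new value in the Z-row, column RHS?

8

Ratio test on column x_1 — row 1: 30/2 = 15; row 2: 27/2 = 27/2; row 3: 16/2 = 8; row 4: 28/1 = 28. Minimum is 8 at row 3 (s3 leaves); pivot element 2.
Divide row 3 by 2; eliminate column x_1 from the other rows.
Z-row update in column RHS: 0 − (-1)·8 = 8.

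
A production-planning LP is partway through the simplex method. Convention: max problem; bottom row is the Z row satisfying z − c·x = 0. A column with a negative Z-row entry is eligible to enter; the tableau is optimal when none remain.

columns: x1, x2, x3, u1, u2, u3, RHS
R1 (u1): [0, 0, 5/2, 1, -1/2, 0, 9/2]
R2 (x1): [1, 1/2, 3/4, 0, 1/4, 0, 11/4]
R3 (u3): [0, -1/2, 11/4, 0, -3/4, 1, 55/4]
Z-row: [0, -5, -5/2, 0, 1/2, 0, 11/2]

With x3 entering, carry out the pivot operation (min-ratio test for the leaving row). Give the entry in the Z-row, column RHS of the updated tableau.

10

Ratio test on column x3 — row 1: (9/2)/(5/2) = 9/5; row 2: (11/4)/(3/4) = 11/3; row 3: (55/4)/(11/4) = 5. Minimum is 9/5 at row 1 (u1 leaves); pivot element 5/2.
Divide row 1 by 5/2; eliminate column x3 from the other rows.
Z-row update in column RHS: 11/2 − (-5/2)·(9/5) = 10.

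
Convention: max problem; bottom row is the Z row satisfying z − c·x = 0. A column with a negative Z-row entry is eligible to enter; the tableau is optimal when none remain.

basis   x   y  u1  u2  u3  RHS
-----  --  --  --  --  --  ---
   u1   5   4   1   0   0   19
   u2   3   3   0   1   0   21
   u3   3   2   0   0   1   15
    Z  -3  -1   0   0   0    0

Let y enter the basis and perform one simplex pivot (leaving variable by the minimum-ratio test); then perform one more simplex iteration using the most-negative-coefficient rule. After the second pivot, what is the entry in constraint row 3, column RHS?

Ratio test on column y — row 1: 19/4 = 19/4; row 2: 21/3 = 7; row 3: 15/2 = 15/2. Minimum is 19/4 at row 1 (u1 leaves); pivot element 4.
Divide row 1 by 4; eliminate column y from the other rows.
Second iteration: most negative Z-row entry is -7/4 in column x, so x enters.
Ratio test on column x — row 1: (19/4)/(5/4) = 19/5; row 2: entry -3/4 ≤ 0; row 3: (11/2)/(1/2) = 11. Minimum is 19/5 at row 1 (y leaves); pivot element 5/4.
Divide row 1 by 5/4; eliminate column x from the other rows.
After both pivots, the entry at constraint row 3, column RHS is 18/5.

18/5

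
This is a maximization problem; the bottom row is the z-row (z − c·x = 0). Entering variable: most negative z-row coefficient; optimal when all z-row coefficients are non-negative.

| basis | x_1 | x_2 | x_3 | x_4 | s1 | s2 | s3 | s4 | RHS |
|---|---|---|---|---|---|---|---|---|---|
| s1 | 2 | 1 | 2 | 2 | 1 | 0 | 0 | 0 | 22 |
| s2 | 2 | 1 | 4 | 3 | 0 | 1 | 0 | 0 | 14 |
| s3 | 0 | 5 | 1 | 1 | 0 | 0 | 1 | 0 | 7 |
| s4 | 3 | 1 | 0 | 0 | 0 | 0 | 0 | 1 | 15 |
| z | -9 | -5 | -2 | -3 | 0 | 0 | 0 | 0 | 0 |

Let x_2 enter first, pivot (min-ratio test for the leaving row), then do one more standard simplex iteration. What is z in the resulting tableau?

239/5

Ratio test on column x_2 — row 1: 22/1 = 22; row 2: 14/1 = 14; row 3: 7/5 = 7/5; row 4: 15/1 = 15. Minimum is 7/5 at row 3 (s3 leaves); pivot element 5.
Pivot on row 3; the z-row RHS becomes 0 − (-5)·(7/5) = 7.
Next entering variable (most negative z-row entry -9): x_1.
Ratio test on column x_1 — row 1: (103/5)/2 = 103/10; row 2: (63/5)/2 = 63/10; row 3: entry 0 ≤ 0; row 4: (68/5)/3 = 68/15. Minimum is 68/15 at row 4 (s4 leaves); pivot element 3.
After the second pivot the z-row RHS is 7 − (-9)·(68/15) = 239/5.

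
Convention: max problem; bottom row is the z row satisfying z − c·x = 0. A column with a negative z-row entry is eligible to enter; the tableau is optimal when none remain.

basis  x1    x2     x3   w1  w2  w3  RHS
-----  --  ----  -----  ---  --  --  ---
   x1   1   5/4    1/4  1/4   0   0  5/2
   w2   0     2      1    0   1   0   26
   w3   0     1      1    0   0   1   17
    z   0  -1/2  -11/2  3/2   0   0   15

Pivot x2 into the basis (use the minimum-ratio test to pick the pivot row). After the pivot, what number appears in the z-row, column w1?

8/5

Ratio test on column x2 — row 1: (5/2)/(5/4) = 2; row 2: 26/2 = 13; row 3: 17/1 = 17. Minimum is 2 at row 1 (x1 leaves); pivot element 5/4.
Divide row 1 by 5/4; eliminate column x2 from the other rows.
z-row update in column w1: 3/2 − (-1/2)·(1/5) = 8/5.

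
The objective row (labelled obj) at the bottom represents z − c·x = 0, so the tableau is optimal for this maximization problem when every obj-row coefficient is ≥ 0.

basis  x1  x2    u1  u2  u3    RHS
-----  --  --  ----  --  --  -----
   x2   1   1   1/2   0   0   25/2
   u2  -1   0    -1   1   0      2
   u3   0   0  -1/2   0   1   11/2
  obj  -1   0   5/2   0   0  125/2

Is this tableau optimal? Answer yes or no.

The obj-row has a negative entry -1 in column x1, so it is not optimal.

no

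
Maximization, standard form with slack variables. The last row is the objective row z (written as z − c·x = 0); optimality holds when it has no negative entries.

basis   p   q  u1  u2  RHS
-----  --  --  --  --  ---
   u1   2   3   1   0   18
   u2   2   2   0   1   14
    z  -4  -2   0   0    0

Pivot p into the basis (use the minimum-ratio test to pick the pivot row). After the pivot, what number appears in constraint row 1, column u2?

-1

Ratio test on column p — row 1: 18/2 = 9; row 2: 14/2 = 7. Minimum is 7 at row 2 (u2 leaves); pivot element 2.
Divide row 2 by 2; eliminate column p from the other rows.
Row 1 update in column u2: 0 − 2·(1/2) = -1.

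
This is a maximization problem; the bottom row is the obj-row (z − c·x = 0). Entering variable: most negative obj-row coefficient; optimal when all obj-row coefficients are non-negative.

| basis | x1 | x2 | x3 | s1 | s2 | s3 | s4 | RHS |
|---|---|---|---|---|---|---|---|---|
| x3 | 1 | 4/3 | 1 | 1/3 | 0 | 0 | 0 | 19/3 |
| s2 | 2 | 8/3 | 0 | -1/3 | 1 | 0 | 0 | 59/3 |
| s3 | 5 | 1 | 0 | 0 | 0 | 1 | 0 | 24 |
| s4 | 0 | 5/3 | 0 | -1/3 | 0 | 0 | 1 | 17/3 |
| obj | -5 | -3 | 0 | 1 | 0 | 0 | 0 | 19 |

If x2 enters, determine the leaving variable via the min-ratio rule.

Column x2 entries and ratios — x3: (19/3)/(4/3) = 19/4; s2: (59/3)/(8/3) = 59/8; s3: 24/1 = 24; s4: (17/3)/(5/3) = 17/5.
Smallest ratio is 17/5 in the row of s4, so s4 leaves.

s4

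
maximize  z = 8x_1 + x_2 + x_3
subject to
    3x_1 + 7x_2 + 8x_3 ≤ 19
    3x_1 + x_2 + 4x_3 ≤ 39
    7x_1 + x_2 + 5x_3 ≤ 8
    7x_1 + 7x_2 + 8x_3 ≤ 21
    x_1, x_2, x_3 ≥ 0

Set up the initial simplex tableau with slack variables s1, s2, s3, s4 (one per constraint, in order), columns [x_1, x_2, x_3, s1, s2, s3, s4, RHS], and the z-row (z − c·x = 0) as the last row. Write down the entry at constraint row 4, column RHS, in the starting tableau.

21

The RHS of constraint 4 is b_4 = 21.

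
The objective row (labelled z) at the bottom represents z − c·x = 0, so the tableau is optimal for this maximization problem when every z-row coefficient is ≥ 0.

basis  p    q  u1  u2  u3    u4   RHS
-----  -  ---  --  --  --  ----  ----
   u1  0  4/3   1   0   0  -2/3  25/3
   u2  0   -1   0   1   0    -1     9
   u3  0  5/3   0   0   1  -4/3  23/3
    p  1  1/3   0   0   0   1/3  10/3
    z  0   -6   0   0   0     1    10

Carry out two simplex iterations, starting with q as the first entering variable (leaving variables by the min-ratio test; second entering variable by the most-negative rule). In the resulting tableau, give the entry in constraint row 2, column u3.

Ratio test on column q — row 1: (25/3)/(4/3) = 25/4; row 2: entry -1 ≤ 0; row 3: (23/3)/(5/3) = 23/5; row 4: (10/3)/(1/3) = 10. Minimum is 23/5 at row 3 (u3 leaves); pivot element 5/3.
Divide row 3 by 5/3; eliminate column q from the other rows.
Second iteration: most negative z-row entry is -19/5 in column u4, so u4 enters.
Ratio test on column u4 — row 1: (11/5)/(2/5) = 11/2; row 2: entry -9/5 ≤ 0; row 3: entry -4/5 ≤ 0; row 4: (9/5)/(3/5) = 3. Minimum is 3 at row 4 (p leaves); pivot element 3/5.
Divide row 4 by 3/5; eliminate column u4 from the other rows.
After both pivots, the entry at constraint row 2, column u3 is 0.

0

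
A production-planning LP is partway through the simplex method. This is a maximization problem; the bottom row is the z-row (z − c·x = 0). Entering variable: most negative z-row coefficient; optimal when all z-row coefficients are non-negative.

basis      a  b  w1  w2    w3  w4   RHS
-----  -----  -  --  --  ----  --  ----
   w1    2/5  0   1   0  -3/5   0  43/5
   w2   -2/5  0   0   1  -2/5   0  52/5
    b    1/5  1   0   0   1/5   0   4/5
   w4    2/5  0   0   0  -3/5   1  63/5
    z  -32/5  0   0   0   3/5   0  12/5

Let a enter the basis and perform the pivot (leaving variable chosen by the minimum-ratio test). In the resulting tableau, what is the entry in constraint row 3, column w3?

Ratio test on column a — row 1: (43/5)/(2/5) = 43/2; row 2: entry -2/5 ≤ 0; row 3: (4/5)/(1/5) = 4; row 4: (63/5)/(2/5) = 63/2. Minimum is 4 at row 3 (b leaves); pivot element 1/5.
Divide row 3 by 1/5; eliminate column a from the other rows.
In the new row 3, the w3 entry is the old entry divided by the pivot: (1/5)/(1/5) = 1.

1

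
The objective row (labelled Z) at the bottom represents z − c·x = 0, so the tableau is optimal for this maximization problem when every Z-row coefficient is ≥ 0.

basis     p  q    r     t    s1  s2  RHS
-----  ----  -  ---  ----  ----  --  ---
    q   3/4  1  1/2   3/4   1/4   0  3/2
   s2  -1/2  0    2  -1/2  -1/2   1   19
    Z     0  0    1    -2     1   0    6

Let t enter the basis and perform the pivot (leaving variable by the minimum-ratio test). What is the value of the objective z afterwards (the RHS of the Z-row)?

Ratio test on column t — row 1: (3/2)/(3/4) = 2; row 2: entry -1/2 ≤ 0. Minimum is 2 at row 1 (q leaves); pivot element 3/4.
Pivot on row 1; the Z-row RHS becomes 6 − (-2)·2 = 10.

10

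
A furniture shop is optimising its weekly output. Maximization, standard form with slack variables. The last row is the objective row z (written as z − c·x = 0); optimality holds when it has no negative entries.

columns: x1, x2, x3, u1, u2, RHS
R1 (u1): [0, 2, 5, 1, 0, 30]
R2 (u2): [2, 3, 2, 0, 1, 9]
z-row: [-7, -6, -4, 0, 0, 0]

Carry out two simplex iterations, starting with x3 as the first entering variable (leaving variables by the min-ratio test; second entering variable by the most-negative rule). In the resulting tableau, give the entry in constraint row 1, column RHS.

Ratio test on column x3 — row 1: 30/5 = 6; row 2: 9/2 = 9/2. Minimum is 9/2 at row 2 (u2 leaves); pivot element 2.
Divide row 2 by 2; eliminate column x3 from the other rows.
Second iteration: most negative z-row entry is -3 in column x1, so x1 enters.
Ratio test on column x1 — row 1: entry -5 ≤ 0; row 2: (9/2)/1 = 9/2. Minimum is 9/2 at row 2 (x3 leaves); pivot element 1.
Divide row 2 by 1; eliminate column x1 from the other rows.
After both pivots, the entry at constraint row 1, column RHS is 30.

30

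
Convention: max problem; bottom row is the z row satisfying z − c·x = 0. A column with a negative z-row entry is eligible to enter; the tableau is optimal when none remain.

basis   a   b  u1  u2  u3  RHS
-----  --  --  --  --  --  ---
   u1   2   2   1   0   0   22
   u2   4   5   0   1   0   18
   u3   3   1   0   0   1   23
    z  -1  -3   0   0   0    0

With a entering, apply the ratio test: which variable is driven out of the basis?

Column a entries and ratios — u1: 22/2 = 11; u2: 18/4 = 9/2; u3: 23/3 = 23/3.
Smallest ratio is 9/2 in the row of u2, so u2 leaves.

u2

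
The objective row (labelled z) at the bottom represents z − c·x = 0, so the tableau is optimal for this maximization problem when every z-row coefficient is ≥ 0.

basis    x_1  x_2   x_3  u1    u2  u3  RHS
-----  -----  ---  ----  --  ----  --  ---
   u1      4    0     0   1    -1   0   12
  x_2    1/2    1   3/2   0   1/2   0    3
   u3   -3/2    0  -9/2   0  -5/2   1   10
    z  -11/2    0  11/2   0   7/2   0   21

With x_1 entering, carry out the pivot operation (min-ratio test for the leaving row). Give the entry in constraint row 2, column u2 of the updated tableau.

5/8

Ratio test on column x_1 — row 1: 12/4 = 3; row 2: 3/(1/2) = 6; row 3: entry -3/2 ≤ 0. Minimum is 3 at row 1 (u1 leaves); pivot element 4.
Divide row 1 by 4; eliminate column x_1 from the other rows.
Row 2 update in column u2: 1/2 − (1/2)·(-1/4) = 5/8.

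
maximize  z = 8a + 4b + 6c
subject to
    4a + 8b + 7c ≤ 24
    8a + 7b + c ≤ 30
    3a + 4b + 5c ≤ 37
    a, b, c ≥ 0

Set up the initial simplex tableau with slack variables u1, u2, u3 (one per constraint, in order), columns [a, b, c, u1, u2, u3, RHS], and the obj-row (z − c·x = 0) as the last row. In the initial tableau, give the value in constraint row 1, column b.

8

Constraint 1 has coefficient 8 on b.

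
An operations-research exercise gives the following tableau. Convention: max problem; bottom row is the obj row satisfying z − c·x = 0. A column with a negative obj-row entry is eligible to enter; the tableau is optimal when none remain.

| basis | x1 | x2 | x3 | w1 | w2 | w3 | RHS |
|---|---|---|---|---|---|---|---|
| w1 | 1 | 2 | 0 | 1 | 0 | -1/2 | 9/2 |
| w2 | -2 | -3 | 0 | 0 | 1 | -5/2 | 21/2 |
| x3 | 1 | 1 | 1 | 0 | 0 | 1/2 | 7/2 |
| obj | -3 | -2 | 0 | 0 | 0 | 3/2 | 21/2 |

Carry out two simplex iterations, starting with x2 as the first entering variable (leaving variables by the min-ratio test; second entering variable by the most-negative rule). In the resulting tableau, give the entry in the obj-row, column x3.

Ratio test on column x2 — row 1: (9/2)/2 = 9/4; row 2: entry -3 ≤ 0; row 3: (7/2)/1 = 7/2. Minimum is 9/4 at row 1 (w1 leaves); pivot element 2.
Divide row 1 by 2; eliminate column x2 from the other rows.
Second iteration: most negative obj-row entry is -2 in column x1, so x1 enters.
Ratio test on column x1 — row 1: (9/4)/(1/2) = 9/2; row 2: entry -1/2 ≤ 0; row 3: (5/4)/(1/2) = 5/2. Minimum is 5/2 at row 3 (x3 leaves); pivot element 1/2.
Divide row 3 by 1/2; eliminate column x1 from the other rows.
After both pivots, the entry at the obj-row, column x3 is 4.

4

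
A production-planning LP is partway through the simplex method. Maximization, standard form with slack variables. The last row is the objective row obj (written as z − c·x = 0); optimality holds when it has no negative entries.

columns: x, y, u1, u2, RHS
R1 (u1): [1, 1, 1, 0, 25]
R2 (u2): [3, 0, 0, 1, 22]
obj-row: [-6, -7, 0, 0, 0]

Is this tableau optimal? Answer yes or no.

The obj-row has a negative entry -7 in column y, so it is not optimal.

no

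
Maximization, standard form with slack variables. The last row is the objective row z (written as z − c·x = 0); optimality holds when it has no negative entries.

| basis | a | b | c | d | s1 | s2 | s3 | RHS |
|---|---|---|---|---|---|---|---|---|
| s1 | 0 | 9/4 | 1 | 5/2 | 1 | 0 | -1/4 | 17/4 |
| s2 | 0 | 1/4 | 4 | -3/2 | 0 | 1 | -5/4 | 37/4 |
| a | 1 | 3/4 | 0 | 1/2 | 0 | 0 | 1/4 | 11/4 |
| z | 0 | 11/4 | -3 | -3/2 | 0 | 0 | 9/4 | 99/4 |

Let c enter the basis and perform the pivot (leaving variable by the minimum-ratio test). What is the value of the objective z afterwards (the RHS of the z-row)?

507/16

Ratio test on column c — row 1: (17/4)/1 = 17/4; row 2: (37/4)/4 = 37/16; row 3: entry 0 ≤ 0. Minimum is 37/16 at row 2 (s2 leaves); pivot element 4.
Pivot on row 2; the z-row RHS becomes 99/4 − (-3)·(37/16) = 507/16.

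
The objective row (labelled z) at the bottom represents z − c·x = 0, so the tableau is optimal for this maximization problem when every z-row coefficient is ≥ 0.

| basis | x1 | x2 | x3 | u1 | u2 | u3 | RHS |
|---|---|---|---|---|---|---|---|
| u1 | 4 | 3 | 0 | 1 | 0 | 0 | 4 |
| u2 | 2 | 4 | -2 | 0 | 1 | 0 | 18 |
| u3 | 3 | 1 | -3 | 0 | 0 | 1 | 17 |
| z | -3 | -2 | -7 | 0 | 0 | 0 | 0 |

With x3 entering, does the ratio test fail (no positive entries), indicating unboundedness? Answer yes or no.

Every constraint-row entry in column x3 is ≤ 0, so increasing x3 is unbounded.

yes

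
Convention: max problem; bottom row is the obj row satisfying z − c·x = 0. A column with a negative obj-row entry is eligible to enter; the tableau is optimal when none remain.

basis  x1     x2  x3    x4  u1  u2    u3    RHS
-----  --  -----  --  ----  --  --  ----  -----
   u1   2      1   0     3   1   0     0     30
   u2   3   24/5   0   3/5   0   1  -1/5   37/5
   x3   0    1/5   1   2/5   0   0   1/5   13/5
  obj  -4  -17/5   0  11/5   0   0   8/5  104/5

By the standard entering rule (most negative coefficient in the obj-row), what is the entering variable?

Negative obj-row entries: x1: -4, x2: -17/5.
The most negative is -4 in column x1, so x1 enters.

x1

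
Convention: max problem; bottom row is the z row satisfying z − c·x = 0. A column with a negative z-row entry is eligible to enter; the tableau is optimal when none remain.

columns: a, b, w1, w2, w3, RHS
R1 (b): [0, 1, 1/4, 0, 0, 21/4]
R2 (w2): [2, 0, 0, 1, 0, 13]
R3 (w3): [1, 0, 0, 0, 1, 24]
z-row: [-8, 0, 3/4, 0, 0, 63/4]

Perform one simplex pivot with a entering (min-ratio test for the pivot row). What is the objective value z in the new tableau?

271/4

Ratio test on column a — row 1: entry 0 ≤ 0; row 2: 13/2 = 13/2; row 3: 24/1 = 24. Minimum is 13/2 at row 2 (w2 leaves); pivot element 2.
Pivot on row 2; the z-row RHS becomes 63/4 − (-8)·(13/2) = 271/4.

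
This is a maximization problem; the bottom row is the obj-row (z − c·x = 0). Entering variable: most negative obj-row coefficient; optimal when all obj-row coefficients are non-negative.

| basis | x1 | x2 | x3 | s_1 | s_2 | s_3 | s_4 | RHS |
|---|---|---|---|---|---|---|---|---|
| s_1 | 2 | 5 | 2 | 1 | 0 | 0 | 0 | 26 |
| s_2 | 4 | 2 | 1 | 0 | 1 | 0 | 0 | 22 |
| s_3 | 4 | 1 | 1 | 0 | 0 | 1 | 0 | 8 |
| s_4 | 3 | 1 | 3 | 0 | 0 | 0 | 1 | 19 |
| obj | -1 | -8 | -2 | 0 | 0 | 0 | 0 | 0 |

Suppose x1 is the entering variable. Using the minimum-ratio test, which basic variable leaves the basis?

s_3

Column x1 entries and ratios — s_1: 26/2 = 13; s_2: 22/4 = 11/2; s_3: 8/4 = 2; s_4: 19/3 = 19/3.
Smallest ratio is 2 in the row of s_3, so s_3 leaves.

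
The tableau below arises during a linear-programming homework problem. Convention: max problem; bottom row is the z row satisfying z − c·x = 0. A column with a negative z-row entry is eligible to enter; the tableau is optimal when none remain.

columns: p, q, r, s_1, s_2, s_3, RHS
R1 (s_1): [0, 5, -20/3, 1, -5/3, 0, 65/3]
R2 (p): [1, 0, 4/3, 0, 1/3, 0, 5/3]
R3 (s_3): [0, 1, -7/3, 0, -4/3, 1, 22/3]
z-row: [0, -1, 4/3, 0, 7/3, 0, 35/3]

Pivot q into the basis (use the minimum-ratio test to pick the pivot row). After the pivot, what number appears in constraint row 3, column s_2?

Ratio test on column q — row 1: (65/3)/5 = 13/3; row 2: entry 0 ≤ 0; row 3: (22/3)/1 = 22/3. Minimum is 13/3 at row 1 (s_1 leaves); pivot element 5.
Divide row 1 by 5; eliminate column q from the other rows.
Row 3 update in column s_2: -4/3 − 1·(-1/3) = -1.

-1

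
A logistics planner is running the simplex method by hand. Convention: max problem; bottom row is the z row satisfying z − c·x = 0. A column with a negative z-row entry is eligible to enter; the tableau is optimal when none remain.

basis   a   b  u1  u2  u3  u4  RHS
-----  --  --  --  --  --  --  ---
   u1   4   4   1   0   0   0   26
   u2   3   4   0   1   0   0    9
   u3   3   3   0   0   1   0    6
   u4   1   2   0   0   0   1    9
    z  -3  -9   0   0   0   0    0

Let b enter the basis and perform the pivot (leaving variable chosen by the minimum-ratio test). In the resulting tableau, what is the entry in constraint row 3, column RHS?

Ratio test on column b — row 1: 26/4 = 13/2; row 2: 9/4 = 9/4; row 3: 6/3 = 2; row 4: 9/2 = 9/2. Minimum is 2 at row 3 (u3 leaves); pivot element 3.
Divide row 3 by 3; eliminate column b from the other rows.
In the new row 3, the RHS entry is the old entry divided by the pivot: 6/3 = 2.

2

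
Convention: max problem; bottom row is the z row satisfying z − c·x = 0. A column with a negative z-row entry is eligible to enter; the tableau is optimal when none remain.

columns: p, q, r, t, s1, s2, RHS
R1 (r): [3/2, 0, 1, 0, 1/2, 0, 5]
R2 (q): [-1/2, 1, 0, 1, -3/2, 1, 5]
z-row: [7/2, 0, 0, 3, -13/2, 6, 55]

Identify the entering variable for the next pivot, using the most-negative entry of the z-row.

s1

Negative z-row entries: s1: -13/2.
The most negative is -13/2 in column s1, so s1 enters.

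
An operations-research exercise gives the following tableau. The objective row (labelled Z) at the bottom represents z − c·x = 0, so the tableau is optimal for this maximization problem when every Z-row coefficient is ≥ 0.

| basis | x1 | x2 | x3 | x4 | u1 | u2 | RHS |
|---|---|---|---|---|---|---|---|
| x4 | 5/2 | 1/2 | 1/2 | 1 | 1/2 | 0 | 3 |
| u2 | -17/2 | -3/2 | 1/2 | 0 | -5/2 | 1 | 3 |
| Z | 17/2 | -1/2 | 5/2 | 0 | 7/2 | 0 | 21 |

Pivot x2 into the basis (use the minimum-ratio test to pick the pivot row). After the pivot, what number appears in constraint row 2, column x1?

-1

Ratio test on column x2 — row 1: 3/(1/2) = 6; row 2: entry -3/2 ≤ 0. Minimum is 6 at row 1 (x4 leaves); pivot element 1/2.
Divide row 1 by 1/2; eliminate column x2 from the other rows.
Row 2 update in column x1: -17/2 − (-3/2)·5 = -1.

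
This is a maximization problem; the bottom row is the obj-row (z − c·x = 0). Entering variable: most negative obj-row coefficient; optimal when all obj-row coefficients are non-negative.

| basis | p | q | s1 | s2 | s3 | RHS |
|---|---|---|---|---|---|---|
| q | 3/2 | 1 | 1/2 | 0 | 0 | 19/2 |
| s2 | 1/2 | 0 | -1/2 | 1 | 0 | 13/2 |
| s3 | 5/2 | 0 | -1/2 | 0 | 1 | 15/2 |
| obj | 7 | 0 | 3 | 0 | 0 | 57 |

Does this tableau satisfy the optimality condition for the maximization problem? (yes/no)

Every obj-row coefficient is ≥ 0, so the tableau is optimal.

yes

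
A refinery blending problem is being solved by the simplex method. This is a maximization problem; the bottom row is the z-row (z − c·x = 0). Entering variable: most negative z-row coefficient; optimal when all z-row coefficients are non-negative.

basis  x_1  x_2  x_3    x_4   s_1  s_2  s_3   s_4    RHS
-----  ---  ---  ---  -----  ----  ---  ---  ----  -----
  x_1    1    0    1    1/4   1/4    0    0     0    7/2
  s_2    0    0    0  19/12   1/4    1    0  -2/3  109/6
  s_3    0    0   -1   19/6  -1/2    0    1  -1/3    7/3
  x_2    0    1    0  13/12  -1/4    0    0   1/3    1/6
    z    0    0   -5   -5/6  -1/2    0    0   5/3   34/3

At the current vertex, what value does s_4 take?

s_4 is not in the basis, so in the current basic feasible solution s_4 = 0.

0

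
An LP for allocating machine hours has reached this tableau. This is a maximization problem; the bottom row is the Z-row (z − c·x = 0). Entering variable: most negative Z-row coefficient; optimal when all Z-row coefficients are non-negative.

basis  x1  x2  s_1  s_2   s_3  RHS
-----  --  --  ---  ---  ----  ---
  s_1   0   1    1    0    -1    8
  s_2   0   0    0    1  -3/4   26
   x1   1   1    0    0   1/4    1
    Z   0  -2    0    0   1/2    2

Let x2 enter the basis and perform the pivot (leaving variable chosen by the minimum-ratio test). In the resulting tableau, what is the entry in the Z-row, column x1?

Ratio test on column x2 — row 1: 8/1 = 8; row 2: entry 0 ≤ 0; row 3: 1/1 = 1. Minimum is 1 at row 3 (x1 leaves); pivot element 1.
Divide row 3 by 1; eliminate column x2 from the other rows.
Z-row update in column x1: 0 − (-2)·1 = 2.

2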